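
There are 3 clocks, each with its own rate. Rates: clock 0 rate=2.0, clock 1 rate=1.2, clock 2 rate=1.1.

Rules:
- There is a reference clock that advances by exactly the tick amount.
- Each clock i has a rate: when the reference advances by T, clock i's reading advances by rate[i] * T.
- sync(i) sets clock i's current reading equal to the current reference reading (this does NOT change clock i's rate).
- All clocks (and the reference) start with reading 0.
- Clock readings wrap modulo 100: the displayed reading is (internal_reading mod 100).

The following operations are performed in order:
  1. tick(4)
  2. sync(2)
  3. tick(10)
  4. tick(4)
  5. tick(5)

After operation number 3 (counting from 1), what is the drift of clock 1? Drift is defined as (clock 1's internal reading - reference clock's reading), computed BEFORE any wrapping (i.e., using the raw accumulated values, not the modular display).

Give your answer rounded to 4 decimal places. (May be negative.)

After op 1 tick(4): ref=4.0000 raw=[8.0000 4.8000 4.4000]
After op 2 sync(2): ref=4.0000 raw=[8.0000 4.8000 4.0000]
After op 3 tick(10): ref=14.0000 raw=[28.0000 16.8000 15.0000]
Drift of clock 1 after op 3: 16.8000 - 14.0000 = 2.8000

Answer: 2.8000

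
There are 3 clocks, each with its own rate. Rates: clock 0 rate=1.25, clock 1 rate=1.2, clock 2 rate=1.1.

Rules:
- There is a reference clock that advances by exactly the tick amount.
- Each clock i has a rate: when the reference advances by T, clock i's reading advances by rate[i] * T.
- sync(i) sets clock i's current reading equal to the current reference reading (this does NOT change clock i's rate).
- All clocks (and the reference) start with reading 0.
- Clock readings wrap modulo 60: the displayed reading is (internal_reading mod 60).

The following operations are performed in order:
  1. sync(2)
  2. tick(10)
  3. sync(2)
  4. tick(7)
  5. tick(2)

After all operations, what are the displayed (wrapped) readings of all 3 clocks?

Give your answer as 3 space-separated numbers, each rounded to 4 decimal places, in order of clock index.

Answer: 23.7500 22.8000 19.9000

Derivation:
After op 1 sync(2): ref=0.0000 raw=[0.0000 0.0000 0.0000]
After op 2 tick(10): ref=10.0000 raw=[12.5000 12.0000 11.0000]
After op 3 sync(2): ref=10.0000 raw=[12.5000 12.0000 10.0000]
After op 4 tick(7): ref=17.0000 raw=[21.2500 20.4000 17.7000]
After op 5 tick(2): ref=19.0000 raw=[23.7500 22.8000 19.9000]
Wrap final raw readings (mod 60): 23.7500 mod 60 = 23.7500; 22.8000 mod 60 = 22.8000; 19.9000 mod 60 = 19.9000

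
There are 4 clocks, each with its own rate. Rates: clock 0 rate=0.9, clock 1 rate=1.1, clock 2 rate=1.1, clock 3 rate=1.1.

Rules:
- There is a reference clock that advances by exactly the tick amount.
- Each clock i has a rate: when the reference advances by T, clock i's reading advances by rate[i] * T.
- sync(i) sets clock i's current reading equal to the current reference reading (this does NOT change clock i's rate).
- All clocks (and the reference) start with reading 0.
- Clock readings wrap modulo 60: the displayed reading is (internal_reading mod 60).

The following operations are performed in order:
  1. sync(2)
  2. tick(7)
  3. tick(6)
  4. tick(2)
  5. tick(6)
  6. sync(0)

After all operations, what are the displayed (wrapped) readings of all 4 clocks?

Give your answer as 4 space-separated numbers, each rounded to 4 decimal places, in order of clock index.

After op 1 sync(2): ref=0.0000 raw=[0.0000 0.0000 0.0000 0.0000]
After op 2 tick(7): ref=7.0000 raw=[6.3000 7.7000 7.7000 7.7000]
After op 3 tick(6): ref=13.0000 raw=[11.7000 14.3000 14.3000 14.3000]
After op 4 tick(2): ref=15.0000 raw=[13.5000 16.5000 16.5000 16.5000]
After op 5 tick(6): ref=21.0000 raw=[18.9000 23.1000 23.1000 23.1000]
After op 6 sync(0): ref=21.0000 raw=[21.0000 23.1000 23.1000 23.1000]
Wrap final raw readings (mod 60): 21.0000 mod 60 = 21.0000; 23.1000 mod 60 = 23.1000; 23.1000 mod 60 = 23.1000; 23.1000 mod 60 = 23.1000

Answer: 21.0000 23.1000 23.1000 23.1000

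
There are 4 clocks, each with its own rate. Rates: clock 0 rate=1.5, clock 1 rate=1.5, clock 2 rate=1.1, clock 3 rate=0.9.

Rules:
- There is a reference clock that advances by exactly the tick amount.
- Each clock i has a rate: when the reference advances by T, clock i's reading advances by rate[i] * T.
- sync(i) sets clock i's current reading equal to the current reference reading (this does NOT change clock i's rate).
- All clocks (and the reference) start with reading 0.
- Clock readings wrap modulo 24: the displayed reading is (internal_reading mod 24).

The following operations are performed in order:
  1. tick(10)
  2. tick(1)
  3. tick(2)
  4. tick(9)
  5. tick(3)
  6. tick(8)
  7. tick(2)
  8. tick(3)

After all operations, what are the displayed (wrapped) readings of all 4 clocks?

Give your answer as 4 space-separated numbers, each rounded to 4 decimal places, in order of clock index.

Answer: 9.0000 9.0000 17.8000 10.2000

Derivation:
After op 1 tick(10): ref=10.0000 raw=[15.0000 15.0000 11.0000 9.0000]
After op 2 tick(1): ref=11.0000 raw=[16.5000 16.5000 12.1000 9.9000]
After op 3 tick(2): ref=13.0000 raw=[19.5000 19.5000 14.3000 11.7000]
After op 4 tick(9): ref=22.0000 raw=[33.0000 33.0000 24.2000 19.8000]
After op 5 tick(3): ref=25.0000 raw=[37.5000 37.5000 27.5000 22.5000]
After op 6 tick(8): ref=33.0000 raw=[49.5000 49.5000 36.3000 29.7000]
After op 7 tick(2): ref=35.0000 raw=[52.5000 52.5000 38.5000 31.5000]
After op 8 tick(3): ref=38.0000 raw=[57.0000 57.0000 41.8000 34.2000]
Wrap final raw readings (mod 24): 57.0000 mod 24 = 9.0000; 57.0000 mod 24 = 9.0000; 41.8000 mod 24 = 17.8000; 34.2000 mod 24 = 10.2000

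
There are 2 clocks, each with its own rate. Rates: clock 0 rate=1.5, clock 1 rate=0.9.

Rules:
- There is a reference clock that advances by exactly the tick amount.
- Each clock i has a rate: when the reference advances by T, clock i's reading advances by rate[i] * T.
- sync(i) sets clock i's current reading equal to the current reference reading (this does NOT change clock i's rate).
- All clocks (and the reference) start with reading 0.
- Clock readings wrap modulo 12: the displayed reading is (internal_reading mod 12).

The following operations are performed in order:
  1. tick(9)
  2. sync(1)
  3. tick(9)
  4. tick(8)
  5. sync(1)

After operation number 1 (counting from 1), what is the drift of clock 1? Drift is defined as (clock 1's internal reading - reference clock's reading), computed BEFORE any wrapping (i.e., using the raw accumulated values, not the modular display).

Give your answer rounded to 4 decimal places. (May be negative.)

After op 1 tick(9): ref=9.0000 raw=[13.5000 8.1000]
Drift of clock 1 after op 1: 8.1000 - 9.0000 = -0.9000

Answer: -0.9000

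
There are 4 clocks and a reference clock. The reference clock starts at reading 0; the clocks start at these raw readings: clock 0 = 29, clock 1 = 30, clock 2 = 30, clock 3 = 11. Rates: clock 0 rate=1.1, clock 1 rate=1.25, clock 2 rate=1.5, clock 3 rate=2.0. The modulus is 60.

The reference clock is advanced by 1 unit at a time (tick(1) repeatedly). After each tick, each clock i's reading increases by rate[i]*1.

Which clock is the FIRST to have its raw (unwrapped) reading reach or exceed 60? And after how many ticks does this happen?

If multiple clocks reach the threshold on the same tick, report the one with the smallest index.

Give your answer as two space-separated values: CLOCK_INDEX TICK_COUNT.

clock 0: start=29, rate=1.1, needs 60-29 = 31; ticks = ceil(31/1.1) = ceil(28.1818) = 29; reading at tick 29 = 29 + 1.1*29 = 60.9000
clock 1: start=30, rate=1.25, needs 60-30 = 30; ticks = ceil(30/1.25) = ceil(24.0000) = 24; reading at tick 24 = 30 + 1.25*24 = 60.0000
clock 2: start=30, rate=1.5, needs 60-30 = 30; ticks = ceil(30/1.5) = ceil(20.0000) = 20; reading at tick 20 = 30 + 1.5*20 = 60.0000
clock 3: start=11, rate=2.0, needs 60-11 = 49; ticks = ceil(49/2.0) = ceil(24.5000) = 25; reading at tick 25 = 11 + 2.0*25 = 61.0000
Minimum tick count = 20; winners = [2]; smallest index = 2

Answer: 2 20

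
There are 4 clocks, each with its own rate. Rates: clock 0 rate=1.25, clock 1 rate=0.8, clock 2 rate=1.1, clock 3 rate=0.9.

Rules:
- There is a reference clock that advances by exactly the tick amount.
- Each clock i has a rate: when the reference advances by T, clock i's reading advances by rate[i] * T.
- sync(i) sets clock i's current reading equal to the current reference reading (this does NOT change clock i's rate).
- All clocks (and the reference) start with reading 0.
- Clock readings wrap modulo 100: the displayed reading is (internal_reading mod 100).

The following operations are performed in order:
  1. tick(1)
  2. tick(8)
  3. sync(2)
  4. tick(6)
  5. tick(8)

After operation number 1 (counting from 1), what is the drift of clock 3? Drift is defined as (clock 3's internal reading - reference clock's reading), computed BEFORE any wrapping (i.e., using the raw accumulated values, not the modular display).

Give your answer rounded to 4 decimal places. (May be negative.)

After op 1 tick(1): ref=1.0000 raw=[1.2500 0.8000 1.1000 0.9000]
Drift of clock 3 after op 1: 0.9000 - 1.0000 = -0.1000

Answer: -0.1000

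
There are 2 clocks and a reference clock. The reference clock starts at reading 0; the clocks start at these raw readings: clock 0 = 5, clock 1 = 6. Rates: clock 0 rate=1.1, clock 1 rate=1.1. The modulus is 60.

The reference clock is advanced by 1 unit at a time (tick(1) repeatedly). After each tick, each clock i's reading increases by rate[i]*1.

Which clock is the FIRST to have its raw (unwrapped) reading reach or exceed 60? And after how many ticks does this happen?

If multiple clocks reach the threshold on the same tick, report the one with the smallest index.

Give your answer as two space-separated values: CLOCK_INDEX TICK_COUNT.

clock 0: start=5, rate=1.1, needs 60-5 = 55; ticks = ceil(55/1.1) = ceil(50.0000) = 50; reading at tick 50 = 5 + 1.1*50 = 60.0000
clock 1: start=6, rate=1.1, needs 60-6 = 54; ticks = ceil(54/1.1) = ceil(49.0909) = 50; reading at tick 50 = 6 + 1.1*50 = 61.0000
Minimum tick count = 50; winners = [0, 1]; smallest index = 0

Answer: 0 50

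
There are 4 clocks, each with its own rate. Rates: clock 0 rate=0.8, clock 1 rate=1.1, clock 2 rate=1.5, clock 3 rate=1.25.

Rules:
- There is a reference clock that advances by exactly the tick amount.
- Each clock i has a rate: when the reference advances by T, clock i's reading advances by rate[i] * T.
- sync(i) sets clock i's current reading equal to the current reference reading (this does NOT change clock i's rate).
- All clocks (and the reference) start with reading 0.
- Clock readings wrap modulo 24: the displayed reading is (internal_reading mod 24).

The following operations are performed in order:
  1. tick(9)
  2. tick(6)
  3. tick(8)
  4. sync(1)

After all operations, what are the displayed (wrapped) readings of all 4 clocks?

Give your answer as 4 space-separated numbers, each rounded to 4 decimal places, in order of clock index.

After op 1 tick(9): ref=9.0000 raw=[7.2000 9.9000 13.5000 11.2500]
After op 2 tick(6): ref=15.0000 raw=[12.0000 16.5000 22.5000 18.7500]
After op 3 tick(8): ref=23.0000 raw=[18.4000 25.3000 34.5000 28.7500]
After op 4 sync(1): ref=23.0000 raw=[18.4000 23.0000 34.5000 28.7500]
Wrap final raw readings (mod 24): 18.4000 mod 24 = 18.4000; 23.0000 mod 24 = 23.0000; 34.5000 mod 24 = 10.5000; 28.7500 mod 24 = 4.7500

Answer: 18.4000 23.0000 10.5000 4.7500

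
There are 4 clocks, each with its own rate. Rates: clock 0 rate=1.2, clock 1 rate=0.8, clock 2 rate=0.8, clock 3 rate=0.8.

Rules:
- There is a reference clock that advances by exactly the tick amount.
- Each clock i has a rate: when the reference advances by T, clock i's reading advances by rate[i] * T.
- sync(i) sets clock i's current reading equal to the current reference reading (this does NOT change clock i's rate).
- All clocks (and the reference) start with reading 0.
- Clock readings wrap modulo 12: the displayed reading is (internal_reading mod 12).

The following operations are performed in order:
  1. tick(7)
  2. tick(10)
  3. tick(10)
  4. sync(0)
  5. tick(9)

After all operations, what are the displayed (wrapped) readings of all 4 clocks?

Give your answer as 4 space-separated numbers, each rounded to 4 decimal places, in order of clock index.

After op 1 tick(7): ref=7.0000 raw=[8.4000 5.6000 5.6000 5.6000]
After op 2 tick(10): ref=17.0000 raw=[20.4000 13.6000 13.6000 13.6000]
After op 3 tick(10): ref=27.0000 raw=[32.4000 21.6000 21.6000 21.6000]
After op 4 sync(0): ref=27.0000 raw=[27.0000 21.6000 21.6000 21.6000]
After op 5 tick(9): ref=36.0000 raw=[37.8000 28.8000 28.8000 28.8000]
Wrap final raw readings (mod 12): 37.8000 mod 12 = 1.8000; 28.8000 mod 12 = 4.8000; 28.8000 mod 12 = 4.8000; 28.8000 mod 12 = 4.8000

Answer: 1.8000 4.8000 4.8000 4.8000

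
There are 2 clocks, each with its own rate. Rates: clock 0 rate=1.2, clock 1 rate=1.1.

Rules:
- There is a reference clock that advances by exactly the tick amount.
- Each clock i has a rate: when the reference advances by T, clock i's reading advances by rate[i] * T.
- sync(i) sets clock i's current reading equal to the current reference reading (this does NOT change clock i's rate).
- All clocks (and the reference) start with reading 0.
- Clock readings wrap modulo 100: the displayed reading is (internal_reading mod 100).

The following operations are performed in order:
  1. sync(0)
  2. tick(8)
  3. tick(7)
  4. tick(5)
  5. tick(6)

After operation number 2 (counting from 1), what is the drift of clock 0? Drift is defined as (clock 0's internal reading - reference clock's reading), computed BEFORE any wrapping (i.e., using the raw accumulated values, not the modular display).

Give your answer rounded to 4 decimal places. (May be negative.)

After op 1 sync(0): ref=0.0000 raw=[0.0000 0.0000]
After op 2 tick(8): ref=8.0000 raw=[9.6000 8.8000]
Drift of clock 0 after op 2: 9.6000 - 8.0000 = 1.6000

Answer: 1.6000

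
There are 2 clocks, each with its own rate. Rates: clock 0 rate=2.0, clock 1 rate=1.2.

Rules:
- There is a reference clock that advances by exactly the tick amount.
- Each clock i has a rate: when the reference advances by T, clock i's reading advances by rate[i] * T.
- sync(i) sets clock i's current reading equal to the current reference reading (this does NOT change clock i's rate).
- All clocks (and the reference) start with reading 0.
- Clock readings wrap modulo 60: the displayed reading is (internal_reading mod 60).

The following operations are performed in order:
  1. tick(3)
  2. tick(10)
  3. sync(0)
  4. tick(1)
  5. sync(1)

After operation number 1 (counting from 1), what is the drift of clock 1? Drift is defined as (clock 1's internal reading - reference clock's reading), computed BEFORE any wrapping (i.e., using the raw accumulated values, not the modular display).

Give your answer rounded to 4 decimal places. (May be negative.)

Answer: 0.6000

Derivation:
After op 1 tick(3): ref=3.0000 raw=[6.0000 3.6000]
Drift of clock 1 after op 1: 3.6000 - 3.0000 = 0.6000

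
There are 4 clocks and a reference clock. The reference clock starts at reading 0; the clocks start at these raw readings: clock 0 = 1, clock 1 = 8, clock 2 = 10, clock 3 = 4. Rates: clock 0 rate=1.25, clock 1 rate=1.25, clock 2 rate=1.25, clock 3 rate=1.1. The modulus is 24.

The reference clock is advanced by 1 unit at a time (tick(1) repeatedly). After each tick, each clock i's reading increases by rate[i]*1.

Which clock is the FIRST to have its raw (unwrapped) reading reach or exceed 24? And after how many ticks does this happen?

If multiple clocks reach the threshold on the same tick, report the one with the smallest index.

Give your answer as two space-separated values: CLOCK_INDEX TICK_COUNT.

clock 0: start=1, rate=1.25, needs 24-1 = 23; ticks = ceil(23/1.25) = ceil(18.4000) = 19; reading at tick 19 = 1 + 1.25*19 = 24.7500
clock 1: start=8, rate=1.25, needs 24-8 = 16; ticks = ceil(16/1.25) = ceil(12.8000) = 13; reading at tick 13 = 8 + 1.25*13 = 24.2500
clock 2: start=10, rate=1.25, needs 24-10 = 14; ticks = ceil(14/1.25) = ceil(11.2000) = 12; reading at tick 12 = 10 + 1.25*12 = 25.0000
clock 3: start=4, rate=1.1, needs 24-4 = 20; ticks = ceil(20/1.1) = ceil(18.1818) = 19; reading at tick 19 = 4 + 1.1*19 = 24.9000
Minimum tick count = 12; winners = [2]; smallest index = 2

Answer: 2 12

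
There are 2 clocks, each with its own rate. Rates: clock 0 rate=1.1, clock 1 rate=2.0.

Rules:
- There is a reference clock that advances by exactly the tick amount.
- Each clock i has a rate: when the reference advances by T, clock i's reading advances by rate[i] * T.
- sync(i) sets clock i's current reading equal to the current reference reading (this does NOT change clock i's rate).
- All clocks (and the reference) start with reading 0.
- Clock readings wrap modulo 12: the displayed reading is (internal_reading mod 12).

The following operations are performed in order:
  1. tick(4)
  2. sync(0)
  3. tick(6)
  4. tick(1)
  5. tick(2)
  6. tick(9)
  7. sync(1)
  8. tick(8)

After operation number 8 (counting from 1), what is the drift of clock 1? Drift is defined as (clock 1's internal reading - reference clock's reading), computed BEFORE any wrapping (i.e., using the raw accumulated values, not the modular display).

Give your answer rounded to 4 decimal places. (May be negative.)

Answer: 8.0000

Derivation:
After op 1 tick(4): ref=4.0000 raw=[4.4000 8.0000]
After op 2 sync(0): ref=4.0000 raw=[4.0000 8.0000]
After op 3 tick(6): ref=10.0000 raw=[10.6000 20.0000]
After op 4 tick(1): ref=11.0000 raw=[11.7000 22.0000]
After op 5 tick(2): ref=13.0000 raw=[13.9000 26.0000]
After op 6 tick(9): ref=22.0000 raw=[23.8000 44.0000]
After op 7 sync(1): ref=22.0000 raw=[23.8000 22.0000]
After op 8 tick(8): ref=30.0000 raw=[32.6000 38.0000]
Drift of clock 1 after op 8: 38.0000 - 30.0000 = 8.0000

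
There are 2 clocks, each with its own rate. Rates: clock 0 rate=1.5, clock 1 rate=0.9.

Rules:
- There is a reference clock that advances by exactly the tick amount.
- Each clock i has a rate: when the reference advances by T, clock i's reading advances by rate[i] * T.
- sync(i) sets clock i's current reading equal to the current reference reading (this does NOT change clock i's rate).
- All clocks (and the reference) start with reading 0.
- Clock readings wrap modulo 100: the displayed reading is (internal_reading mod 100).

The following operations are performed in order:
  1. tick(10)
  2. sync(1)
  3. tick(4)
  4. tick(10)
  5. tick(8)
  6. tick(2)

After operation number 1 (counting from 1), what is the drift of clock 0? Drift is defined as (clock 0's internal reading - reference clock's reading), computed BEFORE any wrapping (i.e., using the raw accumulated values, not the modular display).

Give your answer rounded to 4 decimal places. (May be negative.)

Answer: 5.0000

Derivation:
After op 1 tick(10): ref=10.0000 raw=[15.0000 9.0000]
Drift of clock 0 after op 1: 15.0000 - 10.0000 = 5.0000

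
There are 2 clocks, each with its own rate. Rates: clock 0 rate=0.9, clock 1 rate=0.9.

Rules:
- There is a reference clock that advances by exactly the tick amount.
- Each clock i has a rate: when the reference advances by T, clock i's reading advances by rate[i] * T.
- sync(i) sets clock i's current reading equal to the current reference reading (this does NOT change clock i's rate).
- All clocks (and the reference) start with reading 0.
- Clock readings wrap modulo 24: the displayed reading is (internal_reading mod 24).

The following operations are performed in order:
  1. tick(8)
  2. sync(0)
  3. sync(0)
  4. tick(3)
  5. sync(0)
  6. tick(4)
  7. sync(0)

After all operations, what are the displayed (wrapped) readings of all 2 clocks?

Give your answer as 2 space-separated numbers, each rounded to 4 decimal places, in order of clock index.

Answer: 15.0000 13.5000

Derivation:
After op 1 tick(8): ref=8.0000 raw=[7.2000 7.2000]
After op 2 sync(0): ref=8.0000 raw=[8.0000 7.2000]
After op 3 sync(0): ref=8.0000 raw=[8.0000 7.2000]
After op 4 tick(3): ref=11.0000 raw=[10.7000 9.9000]
After op 5 sync(0): ref=11.0000 raw=[11.0000 9.9000]
After op 6 tick(4): ref=15.0000 raw=[14.6000 13.5000]
After op 7 sync(0): ref=15.0000 raw=[15.0000 13.5000]
Wrap final raw readings (mod 24): 15.0000 mod 24 = 15.0000; 13.5000 mod 24 = 13.5000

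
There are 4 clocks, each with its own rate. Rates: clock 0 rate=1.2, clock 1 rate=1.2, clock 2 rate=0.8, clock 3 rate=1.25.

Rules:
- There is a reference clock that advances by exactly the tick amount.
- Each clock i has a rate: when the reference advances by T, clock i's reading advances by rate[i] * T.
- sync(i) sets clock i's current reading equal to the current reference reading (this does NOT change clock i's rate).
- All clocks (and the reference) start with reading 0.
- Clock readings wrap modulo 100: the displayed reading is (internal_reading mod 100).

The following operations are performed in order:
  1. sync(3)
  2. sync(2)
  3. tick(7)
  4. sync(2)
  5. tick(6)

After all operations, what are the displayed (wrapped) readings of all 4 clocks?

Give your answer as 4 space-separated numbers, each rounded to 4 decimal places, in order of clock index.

After op 1 sync(3): ref=0.0000 raw=[0.0000 0.0000 0.0000 0.0000]
After op 2 sync(2): ref=0.0000 raw=[0.0000 0.0000 0.0000 0.0000]
After op 3 tick(7): ref=7.0000 raw=[8.4000 8.4000 5.6000 8.7500]
After op 4 sync(2): ref=7.0000 raw=[8.4000 8.4000 7.0000 8.7500]
After op 5 tick(6): ref=13.0000 raw=[15.6000 15.6000 11.8000 16.2500]
Wrap final raw readings (mod 100): 15.6000 mod 100 = 15.6000; 15.6000 mod 100 = 15.6000; 11.8000 mod 100 = 11.8000; 16.2500 mod 100 = 16.2500

Answer: 15.6000 15.6000 11.8000 16.2500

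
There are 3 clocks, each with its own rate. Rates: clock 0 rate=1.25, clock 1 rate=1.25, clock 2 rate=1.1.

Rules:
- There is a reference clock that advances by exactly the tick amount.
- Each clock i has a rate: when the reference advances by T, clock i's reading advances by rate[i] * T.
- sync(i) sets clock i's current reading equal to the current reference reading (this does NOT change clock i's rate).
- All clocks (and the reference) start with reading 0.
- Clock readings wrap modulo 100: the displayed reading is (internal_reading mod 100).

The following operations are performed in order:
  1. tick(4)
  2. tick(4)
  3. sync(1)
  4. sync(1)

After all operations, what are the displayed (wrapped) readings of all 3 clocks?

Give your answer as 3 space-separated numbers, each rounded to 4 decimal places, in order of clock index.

After op 1 tick(4): ref=4.0000 raw=[5.0000 5.0000 4.4000]
After op 2 tick(4): ref=8.0000 raw=[10.0000 10.0000 8.8000]
After op 3 sync(1): ref=8.0000 raw=[10.0000 8.0000 8.8000]
After op 4 sync(1): ref=8.0000 raw=[10.0000 8.0000 8.8000]
Wrap final raw readings (mod 100): 10.0000 mod 100 = 10.0000; 8.0000 mod 100 = 8.0000; 8.8000 mod 100 = 8.8000

Answer: 10.0000 8.0000 8.8000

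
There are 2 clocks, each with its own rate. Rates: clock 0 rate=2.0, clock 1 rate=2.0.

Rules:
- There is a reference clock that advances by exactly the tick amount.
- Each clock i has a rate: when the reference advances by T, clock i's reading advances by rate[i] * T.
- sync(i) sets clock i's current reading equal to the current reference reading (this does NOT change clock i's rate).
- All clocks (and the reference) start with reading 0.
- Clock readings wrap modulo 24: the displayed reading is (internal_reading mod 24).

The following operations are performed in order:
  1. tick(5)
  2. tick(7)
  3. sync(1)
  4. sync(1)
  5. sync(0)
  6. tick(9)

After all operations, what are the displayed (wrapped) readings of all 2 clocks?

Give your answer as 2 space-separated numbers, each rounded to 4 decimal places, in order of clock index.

Answer: 6.0000 6.0000

Derivation:
After op 1 tick(5): ref=5.0000 raw=[10.0000 10.0000]
After op 2 tick(7): ref=12.0000 raw=[24.0000 24.0000]
After op 3 sync(1): ref=12.0000 raw=[24.0000 12.0000]
After op 4 sync(1): ref=12.0000 raw=[24.0000 12.0000]
After op 5 sync(0): ref=12.0000 raw=[12.0000 12.0000]
After op 6 tick(9): ref=21.0000 raw=[30.0000 30.0000]
Wrap final raw readings (mod 24): 30.0000 mod 24 = 6.0000; 30.0000 mod 24 = 6.0000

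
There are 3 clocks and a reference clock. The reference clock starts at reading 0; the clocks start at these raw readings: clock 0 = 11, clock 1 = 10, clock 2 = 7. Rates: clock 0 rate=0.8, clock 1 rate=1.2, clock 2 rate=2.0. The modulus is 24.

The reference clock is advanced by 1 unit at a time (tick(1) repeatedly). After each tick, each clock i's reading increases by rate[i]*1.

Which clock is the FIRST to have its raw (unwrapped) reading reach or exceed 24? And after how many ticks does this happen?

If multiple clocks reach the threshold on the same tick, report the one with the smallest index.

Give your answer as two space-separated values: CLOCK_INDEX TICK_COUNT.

clock 0: start=11, rate=0.8, needs 24-11 = 13; ticks = ceil(13/0.8) = ceil(16.2500) = 17; reading at tick 17 = 11 + 0.8*17 = 24.6000
clock 1: start=10, rate=1.2, needs 24-10 = 14; ticks = ceil(14/1.2) = ceil(11.6667) = 12; reading at tick 12 = 10 + 1.2*12 = 24.4000
clock 2: start=7, rate=2.0, needs 24-7 = 17; ticks = ceil(17/2.0) = ceil(8.5000) = 9; reading at tick 9 = 7 + 2.0*9 = 25.0000
Minimum tick count = 9; winners = [2]; smallest index = 2

Answer: 2 9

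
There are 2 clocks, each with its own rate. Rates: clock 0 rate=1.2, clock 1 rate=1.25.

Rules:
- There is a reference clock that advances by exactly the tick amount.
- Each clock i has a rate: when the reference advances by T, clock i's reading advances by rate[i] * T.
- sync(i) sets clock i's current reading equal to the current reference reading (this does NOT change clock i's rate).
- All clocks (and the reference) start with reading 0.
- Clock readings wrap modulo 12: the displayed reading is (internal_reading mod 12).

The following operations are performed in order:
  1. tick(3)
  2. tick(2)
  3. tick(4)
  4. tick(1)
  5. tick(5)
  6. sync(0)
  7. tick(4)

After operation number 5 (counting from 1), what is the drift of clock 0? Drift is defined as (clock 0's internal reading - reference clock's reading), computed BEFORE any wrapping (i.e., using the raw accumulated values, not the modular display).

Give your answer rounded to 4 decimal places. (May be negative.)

After op 1 tick(3): ref=3.0000 raw=[3.6000 3.7500]
After op 2 tick(2): ref=5.0000 raw=[6.0000 6.2500]
After op 3 tick(4): ref=9.0000 raw=[10.8000 11.2500]
After op 4 tick(1): ref=10.0000 raw=[12.0000 12.5000]
After op 5 tick(5): ref=15.0000 raw=[18.0000 18.7500]
Drift of clock 0 after op 5: 18.0000 - 15.0000 = 3.0000

Answer: 3.0000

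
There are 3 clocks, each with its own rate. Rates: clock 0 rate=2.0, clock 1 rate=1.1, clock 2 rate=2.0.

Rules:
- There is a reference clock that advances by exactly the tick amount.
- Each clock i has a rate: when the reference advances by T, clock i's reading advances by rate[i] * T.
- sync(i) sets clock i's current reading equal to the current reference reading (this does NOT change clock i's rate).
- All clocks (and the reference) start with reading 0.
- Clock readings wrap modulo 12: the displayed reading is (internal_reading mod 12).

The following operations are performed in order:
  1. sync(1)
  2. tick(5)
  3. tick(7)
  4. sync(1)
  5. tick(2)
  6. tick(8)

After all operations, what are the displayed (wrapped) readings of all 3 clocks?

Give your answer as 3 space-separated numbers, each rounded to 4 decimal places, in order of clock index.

Answer: 8.0000 11.0000 8.0000

Derivation:
After op 1 sync(1): ref=0.0000 raw=[0.0000 0.0000 0.0000]
After op 2 tick(5): ref=5.0000 raw=[10.0000 5.5000 10.0000]
After op 3 tick(7): ref=12.0000 raw=[24.0000 13.2000 24.0000]
After op 4 sync(1): ref=12.0000 raw=[24.0000 12.0000 24.0000]
After op 5 tick(2): ref=14.0000 raw=[28.0000 14.2000 28.0000]
After op 6 tick(8): ref=22.0000 raw=[44.0000 23.0000 44.0000]
Wrap final raw readings (mod 12): 44.0000 mod 12 = 8.0000; 23.0000 mod 12 = 11.0000; 44.0000 mod 12 = 8.0000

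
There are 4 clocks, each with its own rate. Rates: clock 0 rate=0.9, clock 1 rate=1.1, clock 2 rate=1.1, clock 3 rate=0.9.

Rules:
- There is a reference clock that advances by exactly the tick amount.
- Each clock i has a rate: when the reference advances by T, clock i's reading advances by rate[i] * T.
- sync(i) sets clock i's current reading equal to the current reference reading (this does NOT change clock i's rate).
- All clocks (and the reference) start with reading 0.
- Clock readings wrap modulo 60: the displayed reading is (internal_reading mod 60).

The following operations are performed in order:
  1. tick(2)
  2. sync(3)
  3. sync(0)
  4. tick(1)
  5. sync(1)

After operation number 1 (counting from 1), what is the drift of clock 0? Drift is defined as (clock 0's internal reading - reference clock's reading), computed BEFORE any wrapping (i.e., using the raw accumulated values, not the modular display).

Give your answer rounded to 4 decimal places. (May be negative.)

Answer: -0.2000

Derivation:
After op 1 tick(2): ref=2.0000 raw=[1.8000 2.2000 2.2000 1.8000]
Drift of clock 0 after op 1: 1.8000 - 2.0000 = -0.2000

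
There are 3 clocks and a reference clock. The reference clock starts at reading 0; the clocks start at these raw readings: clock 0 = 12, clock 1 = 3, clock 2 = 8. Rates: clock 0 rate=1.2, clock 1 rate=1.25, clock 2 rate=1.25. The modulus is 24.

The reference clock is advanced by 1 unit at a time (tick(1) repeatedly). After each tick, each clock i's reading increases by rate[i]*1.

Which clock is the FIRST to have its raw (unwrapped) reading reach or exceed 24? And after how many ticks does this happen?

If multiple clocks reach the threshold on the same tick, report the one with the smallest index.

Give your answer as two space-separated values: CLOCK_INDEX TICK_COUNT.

Answer: 0 10

Derivation:
clock 0: start=12, rate=1.2, needs 24-12 = 12; ticks = ceil(12/1.2) = ceil(10.0000) = 10; reading at tick 10 = 12 + 1.2*10 = 24.0000
clock 1: start=3, rate=1.25, needs 24-3 = 21; ticks = ceil(21/1.25) = ceil(16.8000) = 17; reading at tick 17 = 3 + 1.25*17 = 24.2500
clock 2: start=8, rate=1.25, needs 24-8 = 16; ticks = ceil(16/1.25) = ceil(12.8000) = 13; reading at tick 13 = 8 + 1.25*13 = 24.2500
Minimum tick count = 10; winners = [0]; smallest index = 0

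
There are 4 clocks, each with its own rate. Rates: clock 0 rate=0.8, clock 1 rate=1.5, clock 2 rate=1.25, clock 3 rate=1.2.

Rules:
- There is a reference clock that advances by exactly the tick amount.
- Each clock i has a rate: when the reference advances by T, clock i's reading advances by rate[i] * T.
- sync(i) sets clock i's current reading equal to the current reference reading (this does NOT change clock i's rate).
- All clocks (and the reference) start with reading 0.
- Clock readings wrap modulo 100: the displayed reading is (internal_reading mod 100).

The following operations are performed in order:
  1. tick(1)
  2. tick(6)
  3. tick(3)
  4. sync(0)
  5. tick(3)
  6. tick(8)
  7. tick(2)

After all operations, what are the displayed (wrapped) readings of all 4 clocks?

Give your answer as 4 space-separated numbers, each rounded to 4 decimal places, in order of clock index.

After op 1 tick(1): ref=1.0000 raw=[0.8000 1.5000 1.2500 1.2000]
After op 2 tick(6): ref=7.0000 raw=[5.6000 10.5000 8.7500 8.4000]
After op 3 tick(3): ref=10.0000 raw=[8.0000 15.0000 12.5000 12.0000]
After op 4 sync(0): ref=10.0000 raw=[10.0000 15.0000 12.5000 12.0000]
After op 5 tick(3): ref=13.0000 raw=[12.4000 19.5000 16.2500 15.6000]
After op 6 tick(8): ref=21.0000 raw=[18.8000 31.5000 26.2500 25.2000]
After op 7 tick(2): ref=23.0000 raw=[20.4000 34.5000 28.7500 27.6000]
Wrap final raw readings (mod 100): 20.4000 mod 100 = 20.4000; 34.5000 mod 100 = 34.5000; 28.7500 mod 100 = 28.7500; 27.6000 mod 100 = 27.6000

Answer: 20.4000 34.5000 28.7500 27.6000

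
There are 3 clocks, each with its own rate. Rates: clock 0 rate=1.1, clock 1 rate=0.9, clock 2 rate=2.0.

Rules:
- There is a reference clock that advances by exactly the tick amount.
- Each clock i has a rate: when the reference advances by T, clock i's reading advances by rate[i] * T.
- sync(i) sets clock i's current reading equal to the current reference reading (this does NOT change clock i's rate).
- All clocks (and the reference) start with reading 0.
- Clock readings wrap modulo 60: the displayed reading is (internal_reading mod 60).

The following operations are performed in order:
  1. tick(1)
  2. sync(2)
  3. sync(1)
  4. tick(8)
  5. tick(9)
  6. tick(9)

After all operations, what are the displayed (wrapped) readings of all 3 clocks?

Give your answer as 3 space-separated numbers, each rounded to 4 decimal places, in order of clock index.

Answer: 29.7000 24.4000 53.0000

Derivation:
After op 1 tick(1): ref=1.0000 raw=[1.1000 0.9000 2.0000]
After op 2 sync(2): ref=1.0000 raw=[1.1000 0.9000 1.0000]
After op 3 sync(1): ref=1.0000 raw=[1.1000 1.0000 1.0000]
After op 4 tick(8): ref=9.0000 raw=[9.9000 8.2000 17.0000]
After op 5 tick(9): ref=18.0000 raw=[19.8000 16.3000 35.0000]
After op 6 tick(9): ref=27.0000 raw=[29.7000 24.4000 53.0000]
Wrap final raw readings (mod 60): 29.7000 mod 60 = 29.7000; 24.4000 mod 60 = 24.4000; 53.0000 mod 60 = 53.0000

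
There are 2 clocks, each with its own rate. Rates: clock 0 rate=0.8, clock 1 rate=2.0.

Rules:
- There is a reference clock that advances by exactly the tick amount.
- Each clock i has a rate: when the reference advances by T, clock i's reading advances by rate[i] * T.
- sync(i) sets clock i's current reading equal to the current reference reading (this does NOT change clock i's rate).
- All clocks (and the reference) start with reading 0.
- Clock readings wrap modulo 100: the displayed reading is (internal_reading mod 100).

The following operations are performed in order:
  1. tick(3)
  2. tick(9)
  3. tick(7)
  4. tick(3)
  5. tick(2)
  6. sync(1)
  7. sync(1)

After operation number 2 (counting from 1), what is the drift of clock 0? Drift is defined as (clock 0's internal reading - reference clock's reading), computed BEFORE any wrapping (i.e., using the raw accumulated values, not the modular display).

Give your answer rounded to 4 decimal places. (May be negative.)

Answer: -2.4000

Derivation:
After op 1 tick(3): ref=3.0000 raw=[2.4000 6.0000]
After op 2 tick(9): ref=12.0000 raw=[9.6000 24.0000]
Drift of clock 0 after op 2: 9.6000 - 12.0000 = -2.4000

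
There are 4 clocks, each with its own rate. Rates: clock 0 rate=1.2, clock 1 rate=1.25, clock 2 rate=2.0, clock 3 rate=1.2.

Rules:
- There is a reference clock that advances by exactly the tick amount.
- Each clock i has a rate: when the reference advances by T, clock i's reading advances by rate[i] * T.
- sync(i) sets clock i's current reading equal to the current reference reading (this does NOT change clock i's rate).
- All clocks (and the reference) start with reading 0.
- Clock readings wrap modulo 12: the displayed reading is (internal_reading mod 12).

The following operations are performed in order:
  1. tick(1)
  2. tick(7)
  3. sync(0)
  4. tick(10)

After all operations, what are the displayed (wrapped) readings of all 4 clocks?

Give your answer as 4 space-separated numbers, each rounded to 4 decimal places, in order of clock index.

After op 1 tick(1): ref=1.0000 raw=[1.2000 1.2500 2.0000 1.2000]
After op 2 tick(7): ref=8.0000 raw=[9.6000 10.0000 16.0000 9.6000]
After op 3 sync(0): ref=8.0000 raw=[8.0000 10.0000 16.0000 9.6000]
After op 4 tick(10): ref=18.0000 raw=[20.0000 22.5000 36.0000 21.6000]
Wrap final raw readings (mod 12): 20.0000 mod 12 = 8.0000; 22.5000 mod 12 = 10.5000; 36.0000 mod 12 = 0.0000; 21.6000 mod 12 = 9.6000

Answer: 8.0000 10.5000 0.0000 9.6000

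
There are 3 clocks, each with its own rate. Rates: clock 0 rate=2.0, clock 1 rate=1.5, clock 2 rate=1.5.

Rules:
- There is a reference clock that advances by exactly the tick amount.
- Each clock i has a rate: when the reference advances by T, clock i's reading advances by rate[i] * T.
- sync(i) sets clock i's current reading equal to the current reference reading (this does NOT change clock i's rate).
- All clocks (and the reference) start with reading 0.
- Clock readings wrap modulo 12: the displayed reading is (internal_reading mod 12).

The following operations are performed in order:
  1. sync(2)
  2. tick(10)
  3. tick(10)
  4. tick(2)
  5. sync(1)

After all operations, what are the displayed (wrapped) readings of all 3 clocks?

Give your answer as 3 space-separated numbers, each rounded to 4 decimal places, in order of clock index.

Answer: 8.0000 10.0000 9.0000

Derivation:
After op 1 sync(2): ref=0.0000 raw=[0.0000 0.0000 0.0000]
After op 2 tick(10): ref=10.0000 raw=[20.0000 15.0000 15.0000]
After op 3 tick(10): ref=20.0000 raw=[40.0000 30.0000 30.0000]
After op 4 tick(2): ref=22.0000 raw=[44.0000 33.0000 33.0000]
After op 5 sync(1): ref=22.0000 raw=[44.0000 22.0000 33.0000]
Wrap final raw readings (mod 12): 44.0000 mod 12 = 8.0000; 22.0000 mod 12 = 10.0000; 33.0000 mod 12 = 9.0000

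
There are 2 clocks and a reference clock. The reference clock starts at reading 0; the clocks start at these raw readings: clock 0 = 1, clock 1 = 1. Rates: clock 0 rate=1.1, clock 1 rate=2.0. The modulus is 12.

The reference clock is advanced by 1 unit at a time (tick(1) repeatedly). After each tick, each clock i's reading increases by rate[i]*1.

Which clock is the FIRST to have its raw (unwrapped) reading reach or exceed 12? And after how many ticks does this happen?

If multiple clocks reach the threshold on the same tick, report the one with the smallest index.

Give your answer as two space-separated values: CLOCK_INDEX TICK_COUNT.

clock 0: start=1, rate=1.1, needs 12-1 = 11; ticks = ceil(11/1.1) = ceil(10.0000) = 10; reading at tick 10 = 1 + 1.1*10 = 12.0000
clock 1: start=1, rate=2.0, needs 12-1 = 11; ticks = ceil(11/2.0) = ceil(5.5000) = 6; reading at tick 6 = 1 + 2.0*6 = 13.0000
Minimum tick count = 6; winners = [1]; smallest index = 1

Answer: 1 6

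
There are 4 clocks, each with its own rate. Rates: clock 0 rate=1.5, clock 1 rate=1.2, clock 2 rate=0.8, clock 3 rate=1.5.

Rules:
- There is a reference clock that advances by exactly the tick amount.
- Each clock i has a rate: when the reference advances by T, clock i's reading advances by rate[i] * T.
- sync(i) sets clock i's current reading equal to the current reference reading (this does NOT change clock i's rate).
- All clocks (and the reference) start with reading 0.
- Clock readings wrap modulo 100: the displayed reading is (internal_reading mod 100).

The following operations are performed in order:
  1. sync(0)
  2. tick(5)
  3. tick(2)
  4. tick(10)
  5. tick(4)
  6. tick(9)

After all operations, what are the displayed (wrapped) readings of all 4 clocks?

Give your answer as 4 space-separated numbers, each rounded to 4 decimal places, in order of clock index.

After op 1 sync(0): ref=0.0000 raw=[0.0000 0.0000 0.0000 0.0000]
After op 2 tick(5): ref=5.0000 raw=[7.5000 6.0000 4.0000 7.5000]
After op 3 tick(2): ref=7.0000 raw=[10.5000 8.4000 5.6000 10.5000]
After op 4 tick(10): ref=17.0000 raw=[25.5000 20.4000 13.6000 25.5000]
After op 5 tick(4): ref=21.0000 raw=[31.5000 25.2000 16.8000 31.5000]
After op 6 tick(9): ref=30.0000 raw=[45.0000 36.0000 24.0000 45.0000]
Wrap final raw readings (mod 100): 45.0000 mod 100 = 45.0000; 36.0000 mod 100 = 36.0000; 24.0000 mod 100 = 24.0000; 45.0000 mod 100 = 45.0000

Answer: 45.0000 36.0000 24.0000 45.0000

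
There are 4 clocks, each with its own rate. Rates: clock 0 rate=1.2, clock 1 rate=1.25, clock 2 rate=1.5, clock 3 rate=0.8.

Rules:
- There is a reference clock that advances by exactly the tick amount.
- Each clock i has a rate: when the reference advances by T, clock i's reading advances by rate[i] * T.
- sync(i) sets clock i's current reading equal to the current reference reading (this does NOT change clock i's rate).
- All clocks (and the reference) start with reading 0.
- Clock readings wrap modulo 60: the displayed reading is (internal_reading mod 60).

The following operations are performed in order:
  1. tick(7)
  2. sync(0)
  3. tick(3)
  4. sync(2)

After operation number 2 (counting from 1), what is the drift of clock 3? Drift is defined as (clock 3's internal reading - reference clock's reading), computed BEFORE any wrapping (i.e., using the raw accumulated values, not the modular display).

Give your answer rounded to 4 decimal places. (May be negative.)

Answer: -1.4000

Derivation:
After op 1 tick(7): ref=7.0000 raw=[8.4000 8.7500 10.5000 5.6000]
After op 2 sync(0): ref=7.0000 raw=[7.0000 8.7500 10.5000 5.6000]
Drift of clock 3 after op 2: 5.6000 - 7.0000 = -1.4000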